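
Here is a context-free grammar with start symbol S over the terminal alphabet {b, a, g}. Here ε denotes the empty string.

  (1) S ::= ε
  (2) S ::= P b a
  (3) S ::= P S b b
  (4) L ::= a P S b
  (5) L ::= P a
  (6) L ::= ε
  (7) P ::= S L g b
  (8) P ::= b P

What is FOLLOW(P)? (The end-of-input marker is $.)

{a, b, g}

FIRST(S) = {ε, a, b, g}  (via P b a, P S b b)
FIRST(L) = {ε, a, b, g}  (via P a)
FIRST(P) = {a, b, g}  (via S L g b)
FOLLOW(S) includes $ since S is the start symbol.
FOLLOW(S): in S::=P S b b, S is followed by b b with FIRST {b}; in L::=a P S b, S is followed by b with FIRST {b}; in P::=S L g b, S is followed by L g b with FIRST {a, b, g}. Thus FOLLOW(S) = {$, a, b, g}.
FOLLOW(L): in P::=S L g b, L is followed by g b with FIRST {g}. Thus FOLLOW(L) = {g}.
FOLLOW(P): in S::=P b a, P is followed by b a with FIRST {b}; in S::=P S b b, P is followed by S b b with FIRST {a, b, g}; in L::=a P S b, P is followed by S b with FIRST {a, b, g}; in L::=P a, P is followed by a with FIRST {a}; in P::=b P, the suffix after P is empty (adds nothing new). Thus FOLLOW(P) = {a, b, g}.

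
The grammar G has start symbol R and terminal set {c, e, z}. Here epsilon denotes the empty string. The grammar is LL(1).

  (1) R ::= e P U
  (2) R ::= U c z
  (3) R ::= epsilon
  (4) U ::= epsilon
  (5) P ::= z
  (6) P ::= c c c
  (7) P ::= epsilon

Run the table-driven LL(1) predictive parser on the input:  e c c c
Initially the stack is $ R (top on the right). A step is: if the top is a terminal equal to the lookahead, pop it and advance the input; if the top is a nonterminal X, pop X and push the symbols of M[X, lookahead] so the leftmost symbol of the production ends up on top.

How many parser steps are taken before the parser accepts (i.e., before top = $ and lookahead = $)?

step 1: stack=$ R  input=e c c c $  — expand R ::= e P U
step 2: stack=$ U P e  input=e c c c $  — match e
step 3: stack=$ U P  input=c c c $  — expand P ::= c c c
step 4: stack=$ U c c c  input=c c c $  — match c
step 5: stack=$ U c c  input=c c $  — match c
step 6: stack=$ U c  input=c $  — match c
step 7: stack=$ U  input=$  — expand U ::= epsilon
Accept reached after 7 steps.

7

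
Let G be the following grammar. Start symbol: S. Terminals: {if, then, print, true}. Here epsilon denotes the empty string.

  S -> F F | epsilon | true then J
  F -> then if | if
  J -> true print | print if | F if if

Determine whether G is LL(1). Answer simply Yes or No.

Yes

FIRST(S) = {epsilon, if, then, true}
FIRST(F) = {if, then}
FIRST(J) = {if, print, then, true}
FOLLOW(S) = {$}
FOLLOW(F) = {$, if, then}
FOLLOW(J) = {$}
Each cell of M receives at most one production.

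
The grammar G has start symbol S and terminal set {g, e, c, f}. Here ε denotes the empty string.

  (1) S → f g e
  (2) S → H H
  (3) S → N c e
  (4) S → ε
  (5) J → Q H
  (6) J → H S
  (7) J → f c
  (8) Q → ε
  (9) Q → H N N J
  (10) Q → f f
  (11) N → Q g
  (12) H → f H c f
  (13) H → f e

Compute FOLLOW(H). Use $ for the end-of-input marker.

{$, c, f, g}

FIRST(H) = {f}
FIRST(Q) = {ε, f}  (via H N N J)
FIRST(J) = {f}  (via Q H, H S)
FIRST(N) = {f, g}  (via Q g)
FIRST(S) = {ε, f, g}  (via H H, N c e)
FOLLOW(S) includes $ since S is the start symbol.
FOLLOW(Q): in J→Q H, Q is followed by H with FIRST {f}; in N→Q g, Q is followed by g with FIRST {g}. Thus FOLLOW(Q) = {f, g}.
FOLLOW(J): in Q→H N N J, the suffix after J is empty, so FOLLOW(J) ⊇ FOLLOW(Q) = {f, g}. Thus FOLLOW(J) = {f, g}.
FOLLOW(S): in J→H S, the suffix after S is empty, so FOLLOW(S) ⊇ FOLLOW(J) = {f, g}. Thus FOLLOW(S) = {$, f, g}.
FOLLOW(N): in S→N c e, N is followed by c e with FIRST {c}; in Q→H N N J (occurrence 1), N is followed by N J with FIRST {f, g}; in Q→H N N J (occurrence 2), N is followed by J with FIRST {f}. Thus FOLLOW(N) = {c, f, g}.
FOLLOW(H): in S→H H (occurrence 1), H is followed by H with FIRST {f}; in S→H H (occurrence 2), the suffix after H is empty, so FOLLOW(H) ⊇ FOLLOW(S) = {$, f, g}; in J→Q H, the suffix after H is empty, so FOLLOW(H) ⊇ FOLLOW(J) = {f, g}; in J→H S, H is followed by S with FIRST {ε, f, g}; in J→H S, the suffix after H is nullable, so FOLLOW(H) ⊇ FOLLOW(J) = {f, g}; in Q→H N N J, H is followed by N N J with FIRST {f, g}; in H→f H c f, H is followed by c f with FIRST {c}. Thus FOLLOW(H) = {$, c, f, g}.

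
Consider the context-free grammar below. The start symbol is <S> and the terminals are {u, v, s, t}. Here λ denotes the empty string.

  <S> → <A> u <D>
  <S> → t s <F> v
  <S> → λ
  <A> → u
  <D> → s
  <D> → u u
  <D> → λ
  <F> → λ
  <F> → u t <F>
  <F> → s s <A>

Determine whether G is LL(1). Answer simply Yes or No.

Yes

FIRST(<S>) = {λ, t, u}
FIRST(<A>) = {u}
FIRST(<D>) = {λ, s, u}
FIRST(<F>) = {λ, s, u}
FOLLOW(<S>) = {$}
FOLLOW(<A>) = {u, v}
FOLLOW(<D>) = {$}
FOLLOW(<F>) = {v}
Each cell of M receives at most one production.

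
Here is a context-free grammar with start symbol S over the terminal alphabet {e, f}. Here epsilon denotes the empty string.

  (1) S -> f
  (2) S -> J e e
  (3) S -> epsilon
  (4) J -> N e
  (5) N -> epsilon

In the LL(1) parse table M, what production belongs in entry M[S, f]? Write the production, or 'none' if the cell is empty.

FIRST(N): from N->epsilon we get {epsilon}. So FIRST(N) = {epsilon}.
FIRST(J): from J->N e we get {e}. So FIRST(J) = {e}.
FIRST(S): from S->f we get {f}; from S->J e e we get {e}; from S->epsilon we get {epsilon}. So FIRST(S) = {epsilon, e, f}.
FOLLOW(S) includes $ since S is the start symbol.
FOLLOW(S): S appears on no right-hand side. Thus FOLLOW(S) = {$}.
For S -> f: FIRST(f) = {f}, so it goes in M[S, t] for t ∈ {f}.
For S -> J e e: FIRST(J e e) = {e}, so it goes in M[S, t] for t ∈ {e}.
For S -> epsilon: FIRST(epsilon) = {epsilon}, so it goes in M[S, t] for t ∈ {}; since epsilon ∈ FIRST, also for every t ∈ FOLLOW(S) = {$}.

S -> f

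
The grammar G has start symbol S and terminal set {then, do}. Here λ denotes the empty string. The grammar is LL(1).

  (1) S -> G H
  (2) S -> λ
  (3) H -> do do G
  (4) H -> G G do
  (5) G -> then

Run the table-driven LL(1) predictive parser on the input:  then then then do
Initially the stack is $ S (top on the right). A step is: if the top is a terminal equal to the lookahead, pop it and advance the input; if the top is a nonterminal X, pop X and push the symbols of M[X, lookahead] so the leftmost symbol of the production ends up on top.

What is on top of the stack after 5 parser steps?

then

step 1: stack=$ S  input=then then then do $  — expand S -> G H
step 2: stack=$ H G  input=then then then do $  — expand G -> then
step 3: stack=$ H then  input=then then then do $  — match then
step 4: stack=$ H  input=then then do $  — expand H -> G G do
step 5: stack=$ do G G  input=then then do $  — expand G -> then
Stack after step 5: $ do G then (top = then).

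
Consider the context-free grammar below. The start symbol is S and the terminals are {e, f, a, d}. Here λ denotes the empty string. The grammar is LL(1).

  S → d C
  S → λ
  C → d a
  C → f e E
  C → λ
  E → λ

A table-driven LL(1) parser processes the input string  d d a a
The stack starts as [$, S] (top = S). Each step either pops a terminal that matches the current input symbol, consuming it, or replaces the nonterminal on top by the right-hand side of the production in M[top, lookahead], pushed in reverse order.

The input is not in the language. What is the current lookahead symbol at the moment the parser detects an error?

a

     Stack  Input      Action
  1  $ S    d d a a $  expand S → d C
  2  $ C d  d d a a $  match d
  3  $ C    d a a $    expand C → d a
  4  $ a d  d a a $    match d
  5  $ a    a a $      match a
  6  $      a $        error: stack empty but input remains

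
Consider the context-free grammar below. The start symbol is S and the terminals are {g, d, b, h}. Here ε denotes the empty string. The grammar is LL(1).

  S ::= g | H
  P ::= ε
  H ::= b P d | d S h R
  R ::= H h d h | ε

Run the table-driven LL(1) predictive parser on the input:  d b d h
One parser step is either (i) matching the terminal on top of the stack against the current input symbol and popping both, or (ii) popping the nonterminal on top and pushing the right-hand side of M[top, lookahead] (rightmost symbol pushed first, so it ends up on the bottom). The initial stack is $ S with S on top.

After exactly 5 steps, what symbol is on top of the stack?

b

step 1: stack=$ S  input=d b d h $  — expand S ::= H
step 2: stack=$ H  input=d b d h $  — expand H ::= d S h R
step 3: stack=$ R h S d  input=d b d h $  — match d
step 4: stack=$ R h S  input=b d h $  — expand S ::= H
step 5: stack=$ R h H  input=b d h $  — expand H ::= b P d
Stack after step 5: $ R h d P b (top = b).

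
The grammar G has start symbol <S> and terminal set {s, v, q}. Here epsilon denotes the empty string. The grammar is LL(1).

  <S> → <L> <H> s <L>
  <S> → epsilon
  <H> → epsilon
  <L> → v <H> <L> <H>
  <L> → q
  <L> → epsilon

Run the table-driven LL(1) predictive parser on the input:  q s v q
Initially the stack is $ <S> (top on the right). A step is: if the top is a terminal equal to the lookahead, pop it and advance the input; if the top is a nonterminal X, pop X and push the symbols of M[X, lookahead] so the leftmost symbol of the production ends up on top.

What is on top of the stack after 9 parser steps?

q

     Stack            Input      Action
  1  $ <S>            q s v q $  expand <S> → <L> <H> s <L>
  2  $ <L> s <H> <L>  q s v q $  expand <L> → q
  3  $ <L> s <H> q    q s v q $  match q
  4  $ <L> s <H>      s v q $    expand <H> → epsilon
  5  $ <L> s          s v q $    match s
  6  $ <L>            v q $      expand <L> → v <H> <L> <H>
  7  $ <H> <L> <H> v  v q $      match v
  8  $ <H> <L> <H>    q $        expand <H> → epsilon
  9  $ <H> <L>        q $        expand <L> → q
Stack after step 9: $ <H> q (top = q).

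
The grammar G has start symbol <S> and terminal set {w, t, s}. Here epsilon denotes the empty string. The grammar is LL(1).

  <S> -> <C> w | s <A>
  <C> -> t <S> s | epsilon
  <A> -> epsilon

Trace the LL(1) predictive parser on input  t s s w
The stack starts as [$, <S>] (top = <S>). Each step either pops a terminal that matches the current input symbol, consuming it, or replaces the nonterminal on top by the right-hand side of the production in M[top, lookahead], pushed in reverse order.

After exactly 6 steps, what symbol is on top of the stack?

s

     Stack        Input      Action
  1  $ <S>        t s s w $  expand <S> -> <C> w
  2  $ w <C>      t s s w $  expand <C> -> t <S> s
  3  $ w s <S> t  t s s w $  match t
  4  $ w s <S>    s s w $    expand <S> -> s <A>
  5  $ w s <A> s  s s w $    match s
  6  $ w s <A>    s w $      expand <A> -> epsilon
Stack after step 6: $ w s (top = s).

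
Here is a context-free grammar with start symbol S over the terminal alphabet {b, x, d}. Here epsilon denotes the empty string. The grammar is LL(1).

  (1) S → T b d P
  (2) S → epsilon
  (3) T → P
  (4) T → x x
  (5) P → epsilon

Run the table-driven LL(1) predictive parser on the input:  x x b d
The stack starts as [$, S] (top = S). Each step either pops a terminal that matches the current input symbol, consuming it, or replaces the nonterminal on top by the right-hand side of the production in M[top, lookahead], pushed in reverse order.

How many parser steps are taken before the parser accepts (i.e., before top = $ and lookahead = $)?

     Stack        Input      Action
  1  $ S          x x b d $  expand S → T b d P
  2  $ P d b T    x x b d $  expand T → x x
  3  $ P d b x x  x x b d $  match x
  4  $ P d b x    x b d $    match x
  5  $ P d b      b d $      match b
  6  $ P d        d $        match d
  7  $ P          $          expand P → epsilon
Accept reached after 7 steps.

7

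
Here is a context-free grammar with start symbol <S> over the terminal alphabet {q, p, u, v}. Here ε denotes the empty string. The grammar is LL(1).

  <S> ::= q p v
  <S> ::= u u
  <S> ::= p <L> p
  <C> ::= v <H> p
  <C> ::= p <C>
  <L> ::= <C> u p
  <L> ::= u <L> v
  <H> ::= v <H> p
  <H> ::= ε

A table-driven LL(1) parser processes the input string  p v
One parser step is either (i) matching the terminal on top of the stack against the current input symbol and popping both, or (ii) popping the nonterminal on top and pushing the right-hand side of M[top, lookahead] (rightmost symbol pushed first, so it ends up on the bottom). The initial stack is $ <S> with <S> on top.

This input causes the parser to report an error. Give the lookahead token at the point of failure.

     Stack            Input  Action
  1  $ <S>            p v $  expand <S> ::= p <L> p
  2  $ p <L> p        p v $  match p
  3  $ p <L>          v $    expand <L> ::= <C> u p
  4  $ p p u <C>      v $    expand <C> ::= v <H> p
  5  $ p p u p <H> v  v $    match v
  6  $ p p u p <H>    $      error: M[<H>, $] is empty

$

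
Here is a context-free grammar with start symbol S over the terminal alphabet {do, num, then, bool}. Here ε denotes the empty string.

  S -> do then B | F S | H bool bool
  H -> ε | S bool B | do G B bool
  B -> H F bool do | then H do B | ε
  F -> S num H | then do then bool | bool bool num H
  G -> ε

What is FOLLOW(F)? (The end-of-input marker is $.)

FIRST(G) = {ε}
FIRST(S) = {bool, do, then}  (via F S, H bool bool)
FIRST(H) = {ε, bool, do, then}  (via S bool B)
FIRST(F) = {bool, do, then}  (via S num H)
FIRST(B) = {ε, bool, do, then}  (via H F bool do)
FOLLOW(S) includes $ since S is the start symbol.
FOLLOW(S): in S->F S, the suffix after S is empty (adds nothing new); in H->S bool B, S is followed by bool B with FIRST {bool}; in F->S num H, S is followed by num H with FIRST {num}. Thus FOLLOW(S) = {$, bool, num}.
FOLLOW(F): in S->F S, F is followed by S with FIRST {bool, do, then}; in B->H F bool do, F is followed by bool do with FIRST {bool}. Thus FOLLOW(F) = {bool, do, then}.
FOLLOW(H): in S->H bool bool, H is followed by bool bool with FIRST {bool}; in B->H F bool do, H is followed by F bool do with FIRST {bool, do, then}; in B->then H do B, H is followed by do B with FIRST {do}; in F->S num H, the suffix after H is empty, so FOLLOW(H) ⊇ FOLLOW(F) = {bool, do, then}; in F->bool bool num H, the suffix after H is empty, so FOLLOW(H) ⊇ FOLLOW(F) = {bool, do, then}. Thus FOLLOW(H) = {bool, do, then}.
FOLLOW(B): in S->do then B, the suffix after B is empty, so FOLLOW(B) ⊇ FOLLOW(S) = {$, bool, num}; in H->S bool B, the suffix after B is empty, so FOLLOW(B) ⊇ FOLLOW(H) = {bool, do, then}; in H->do G B bool, B is followed by bool with FIRST {bool}; in B->then H do B, the suffix after B is empty (adds nothing new). Thus FOLLOW(B) = {$, bool, do, num, then}.
FOLLOW(G): in H->do G B bool, G is followed by B bool with FIRST {bool, do, then}. Thus FOLLOW(G) = {bool, do, then}.

{bool, do, then}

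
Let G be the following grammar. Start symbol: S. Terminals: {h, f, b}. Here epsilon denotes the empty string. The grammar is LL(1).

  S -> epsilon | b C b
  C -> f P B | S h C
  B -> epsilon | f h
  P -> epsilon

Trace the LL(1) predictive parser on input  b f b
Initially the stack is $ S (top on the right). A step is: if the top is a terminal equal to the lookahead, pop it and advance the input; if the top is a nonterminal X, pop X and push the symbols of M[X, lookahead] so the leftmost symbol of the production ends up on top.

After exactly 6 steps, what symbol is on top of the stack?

b

step 1: stack=$ S  input=b f b $  — expand S -> b C b
step 2: stack=$ b C b  input=b f b $  — match b
step 3: stack=$ b C  input=f b $  — expand C -> f P B
step 4: stack=$ b B P f  input=f b $  — match f
step 5: stack=$ b B P  input=b $  — expand P -> epsilon
step 6: stack=$ b B  input=b $  — expand B -> epsilon
Stack after step 6: $ b (top = b).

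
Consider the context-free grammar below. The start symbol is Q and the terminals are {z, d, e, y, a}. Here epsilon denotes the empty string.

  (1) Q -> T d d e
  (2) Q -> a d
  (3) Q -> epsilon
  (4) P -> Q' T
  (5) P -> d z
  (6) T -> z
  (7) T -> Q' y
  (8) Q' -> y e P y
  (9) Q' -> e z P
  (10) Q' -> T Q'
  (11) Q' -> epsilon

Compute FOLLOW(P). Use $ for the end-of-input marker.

{e, y, z}

FIRST(Q): from Q->T d d e we get {e, y, z}; from Q->a d we get {a}; from Q->epsilon we get {epsilon}. So FIRST(Q) = {epsilon, a, e, y, z}.
FIRST(P): from P->Q' T we get {e, y, z}; from P->d z we get {d}. So FIRST(P) = {d, e, y, z}.
FIRST(T): from T->z we get {z}; from T->Q' y we get {e, y, z}. So FIRST(T) = {e, y, z}.
FIRST(Q'): from Q'->y e P y we get {y}; from Q'->e z P we get {e}; from Q'->T Q' we get {e, y, z}; from Q'->epsilon we get {epsilon}. So FIRST(Q') = {epsilon, e, y, z}.
FOLLOW(Q) includes $ since Q is the start symbol.
FOLLOW(Q): Q appears on no right-hand side. Thus FOLLOW(Q) = {$}.
FOLLOW(Q'): in P->Q' T, Q' is followed by T with FIRST {e, y, z}; in T->Q' y, Q' is followed by y with FIRST {y}; in Q'->T Q', the suffix after Q' is empty (adds nothing new). Thus FOLLOW(Q') = {e, y, z}.
FOLLOW(P): in Q'->y e P y, P is followed by y with FIRST {y}; in Q'->e z P, the suffix after P is empty, so FOLLOW(P) ⊇ FOLLOW(Q') = {e, y, z}. Thus FOLLOW(P) = {e, y, z}.
FOLLOW(T): in Q->T d d e, T is followed by d d e with FIRST {d}; in P->Q' T, the suffix after T is empty, so FOLLOW(T) ⊇ FOLLOW(P) = {e, y, z}; in Q'->T Q', T is followed by Q' with FIRST {epsilon, e, y, z}; in Q'->T Q', the suffix after T is nullable, so FOLLOW(T) ⊇ FOLLOW(Q') = {e, y, z}. Thus FOLLOW(T) = {d, e, y, z}.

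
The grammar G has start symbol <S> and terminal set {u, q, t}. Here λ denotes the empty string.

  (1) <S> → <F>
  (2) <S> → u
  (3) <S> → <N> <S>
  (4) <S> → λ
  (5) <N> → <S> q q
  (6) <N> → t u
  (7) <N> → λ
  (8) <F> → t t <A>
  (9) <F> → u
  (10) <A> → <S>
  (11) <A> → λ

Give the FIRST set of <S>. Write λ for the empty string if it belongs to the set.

FIRST(<F>) = {t, u}
FIRST(<S>) = {λ, q, t, u}  (via <F>, <N> <S>)
FIRST(<N>) = {λ, q, t, u}  (via <S> q q)
FIRST(<A>) = {λ, q, t, u}  (via <S>)

{λ, q, t, u}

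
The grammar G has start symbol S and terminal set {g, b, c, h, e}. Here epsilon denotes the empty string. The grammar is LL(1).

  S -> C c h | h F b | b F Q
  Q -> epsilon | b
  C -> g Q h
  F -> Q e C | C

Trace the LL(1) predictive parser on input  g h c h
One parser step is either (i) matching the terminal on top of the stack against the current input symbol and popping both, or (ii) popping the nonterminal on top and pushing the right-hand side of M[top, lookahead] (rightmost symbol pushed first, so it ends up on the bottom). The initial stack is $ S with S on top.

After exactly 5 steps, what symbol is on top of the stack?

c

     Stack        Input      Action
  1  $ S          g h c h $  expand S -> C c h
  2  $ h c C      g h c h $  expand C -> g Q h
  3  $ h c h Q g  g h c h $  match g
  4  $ h c h Q    h c h $    expand Q -> epsilon
  5  $ h c h      h c h $    match h
Stack after step 5: $ h c (top = c).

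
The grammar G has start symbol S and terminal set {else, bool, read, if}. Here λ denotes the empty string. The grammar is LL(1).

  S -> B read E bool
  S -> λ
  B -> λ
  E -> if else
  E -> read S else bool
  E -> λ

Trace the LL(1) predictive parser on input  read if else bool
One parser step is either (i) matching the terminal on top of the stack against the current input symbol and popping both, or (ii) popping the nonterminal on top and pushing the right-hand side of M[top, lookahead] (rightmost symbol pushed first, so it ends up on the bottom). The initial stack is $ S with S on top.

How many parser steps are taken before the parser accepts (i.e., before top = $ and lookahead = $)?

7

step 1: stack=$ S  input=read if else bool $  — expand S -> B read E bool
step 2: stack=$ bool E read B  input=read if else bool $  — expand B -> λ
step 3: stack=$ bool E read  input=read if else bool $  — match read
step 4: stack=$ bool E  input=if else bool $  — expand E -> if else
step 5: stack=$ bool else if  input=if else bool $  — match if
step 6: stack=$ bool else  input=else bool $  — match else
step 7: stack=$ bool  input=bool $  — match bool
Accept reached after 7 steps.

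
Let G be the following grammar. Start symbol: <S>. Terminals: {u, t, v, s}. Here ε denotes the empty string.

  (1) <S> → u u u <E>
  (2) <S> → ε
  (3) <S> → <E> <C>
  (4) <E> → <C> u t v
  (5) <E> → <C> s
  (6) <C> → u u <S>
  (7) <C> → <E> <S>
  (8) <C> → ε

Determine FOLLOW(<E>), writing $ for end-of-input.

{$, s, u}

FIRST(<S>) = {ε, s, u}  (via <E> <C>)
FIRST(<E>) = {s, u}  (via <C> u t v, <C> s)
FIRST(<C>) = {ε, s, u}  (via <E> <S>)
FOLLOW(<S>) includes $ since <S> is the start symbol.
FOLLOW(<S>): in <C>→u u <S>, the suffix after <S> is empty, so FOLLOW(<S>) ⊇ FOLLOW(<C>) = {$, s, u}; in <C>→<E> <S>, the suffix after <S> is empty, so FOLLOW(<S>) ⊇ FOLLOW(<C>) = {$, s, u}. Thus FOLLOW(<S>) = {$, s, u}.
FOLLOW(<C>): in <S>→<E> <C>, the suffix after <C> is empty, so FOLLOW(<C>) ⊇ FOLLOW(<S>) = {$, s, u}; in <E>→<C> u t v, <C> is followed by u t v with FIRST {u}; in <E>→<C> s, <C> is followed by s with FIRST {s}. Thus FOLLOW(<C>) = {$, s, u}.
FOLLOW(<E>): in <S>→u u u <E>, the suffix after <E> is empty, so FOLLOW(<E>) ⊇ FOLLOW(<S>) = {$, s, u}; in <S>→<E> <C>, <E> is followed by <C> with FIRST {ε, s, u}; in <S>→<E> <C>, the suffix after <E> is nullable, so FOLLOW(<E>) ⊇ FOLLOW(<S>) = {$, s, u}; in <C>→<E> <S>, <E> is followed by <S> with FIRST {ε, s, u}; in <C>→<E> <S>, the suffix after <E> is nullable, so FOLLOW(<E>) ⊇ FOLLOW(<C>) = {$, s, u}. Thus FOLLOW(<E>) = {$, s, u}.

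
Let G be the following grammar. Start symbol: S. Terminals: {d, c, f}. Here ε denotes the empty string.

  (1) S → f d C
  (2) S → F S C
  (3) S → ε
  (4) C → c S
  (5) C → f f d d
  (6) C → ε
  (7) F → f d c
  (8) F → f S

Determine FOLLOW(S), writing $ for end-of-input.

FIRST(C): from C→c S we get {c}; from C→f f d d we get {f}; from C→ε we get {ε}. So FIRST(C) = {ε, c, f}.
FIRST(F): from F→f d c we get {f}; from F→f S we get {f}. So FIRST(F) = {f}.
FIRST(S): from S→f d C we get {f}; from S→F S C we get {f}; from S→ε we get {ε}. So FIRST(S) = {ε, f}.
FOLLOW(S) includes $ since S is the start symbol.
FOLLOW(S): in S→F S C, S is followed by C with FIRST {ε, c, f}; in S→F S C, the suffix after S is nullable (adds nothing new); in C→c S, the suffix after S is empty, so FOLLOW(S) ⊇ FOLLOW(C) = {$, c, f}; in F→f S, the suffix after S is empty, so FOLLOW(S) ⊇ FOLLOW(F) = {$, c, f}. Thus FOLLOW(S) = {$, c, f}.
FOLLOW(C): in S→f d C, the suffix after C is empty, so FOLLOW(C) ⊇ FOLLOW(S) = {$, c, f}; in S→F S C, the suffix after C is empty, so FOLLOW(C) ⊇ FOLLOW(S) = {$, c, f}. Thus FOLLOW(C) = {$, c, f}.
FOLLOW(F): in S→F S C, F is followed by S C with FIRST {ε, c, f}; in S→F S C, the suffix after F is nullable, so FOLLOW(F) ⊇ FOLLOW(S) = {$, c, f}. Thus FOLLOW(F) = {$, c, f}.

{$, c, f}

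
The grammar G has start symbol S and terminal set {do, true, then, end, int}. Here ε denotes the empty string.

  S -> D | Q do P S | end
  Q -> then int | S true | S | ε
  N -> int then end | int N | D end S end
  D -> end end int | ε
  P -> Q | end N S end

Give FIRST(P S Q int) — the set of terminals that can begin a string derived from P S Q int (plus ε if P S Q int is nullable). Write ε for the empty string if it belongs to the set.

{do, end, int, then, true}

FIRST(D) = {ε, end}
FIRST(N) = {end, int}  (via D end S end)
FIRST(S) = {ε, do, end, then, true}  (via D, Q do P S)
FIRST(Q) = {ε, do, end, then, true}  (via S true, S)
FIRST(P) = {ε, do, end, then, true}  (via Q)
FIRST(P S Q int): take FIRST of each symbol in turn, carrying on past any symbol whose FIRST contains ε; result {do, end, int, then, true}.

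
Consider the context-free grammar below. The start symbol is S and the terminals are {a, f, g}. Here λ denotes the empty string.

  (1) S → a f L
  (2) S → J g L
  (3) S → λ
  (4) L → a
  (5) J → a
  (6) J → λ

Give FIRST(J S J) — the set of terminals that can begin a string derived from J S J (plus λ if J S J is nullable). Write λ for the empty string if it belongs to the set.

FIRST(L) = {a}
FIRST(J) = {λ, a}
FIRST(S) = {λ, a, g}  (via J g L)
FIRST(J S J): take FIRST of each symbol in turn, carrying on past any symbol whose FIRST contains λ; result {λ, a, g}.

{λ, a, g}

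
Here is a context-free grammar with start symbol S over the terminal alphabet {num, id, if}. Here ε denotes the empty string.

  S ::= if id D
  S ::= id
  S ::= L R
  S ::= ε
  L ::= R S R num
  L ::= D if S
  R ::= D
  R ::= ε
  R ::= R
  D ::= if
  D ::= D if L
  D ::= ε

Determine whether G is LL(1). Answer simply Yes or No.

FIRST(S) = {ε, id, if, num}
FIRST(L) = {id, if, num}
FIRST(R) = {ε, if}
FIRST(D) = {ε, if}
FOLLOW(S) = {$, id, if, num}
FOLLOW(L) = {$, id, if, num}
FOLLOW(R) = {$, id, if, num}
FOLLOW(D) = {$, id, if, num}
Cell M[D, if] receives both D ::= if and D ::= D if L and D ::= ε — the grammar is not LL(1).

No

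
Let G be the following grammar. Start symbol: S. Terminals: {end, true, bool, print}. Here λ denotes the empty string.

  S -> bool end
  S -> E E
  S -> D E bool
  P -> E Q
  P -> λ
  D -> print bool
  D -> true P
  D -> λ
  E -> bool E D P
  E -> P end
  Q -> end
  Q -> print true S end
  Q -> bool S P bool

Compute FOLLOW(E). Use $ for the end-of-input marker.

{$, bool, end, print, true}

FIRST(D): from D->print bool we get {print}; from D->true P we get {true}; from D->λ we get {λ}. So FIRST(D) = {λ, print, true}.
FIRST(Q): from Q->end we get {end}; from Q->print true S end we get {print}; from Q->bool S P bool we get {bool}. So FIRST(Q) = {bool, end, print}.
FIRST(S): from S->bool end we get {bool}; from S->E E we get {bool, end}; from S->D E bool we get {bool, end, print, true}. So FIRST(S) = {bool, end, print, true}.
FIRST(P): from P->E Q we get {bool, end}; from P->λ we get {λ}. So FIRST(P) = {λ, bool, end}.
FIRST(E): from E->bool E D P we get {bool}; from E->P end we get {bool, end}. So FIRST(E) = {bool, end}.
FOLLOW(S) includes $ since S is the start symbol.
FOLLOW(S): in Q->print true S end, S is followed by end with FIRST {end}; in Q->bool S P bool, S is followed by P bool with FIRST {bool, end}. Thus FOLLOW(S) = {$, bool, end}.
FOLLOW(E): in S->E E (occurrence 1), E is followed by E with FIRST {bool, end}; in S->E E (occurrence 2), the suffix after E is empty, so FOLLOW(E) ⊇ FOLLOW(S) = {$, bool, end}; in S->D E bool, E is followed by bool with FIRST {bool}; in P->E Q, E is followed by Q with FIRST {bool, end, print}; in E->bool E D P, E is followed by D P with FIRST {λ, bool, end, print, true}; in E->bool E D P, the suffix after E is nullable (adds nothing new). Thus FOLLOW(E) = {$, bool, end, print, true}.
FOLLOW(D): in S->D E bool, D is followed by E bool with FIRST {bool, end}; in E->bool E D P, D is followed by P with FIRST {λ, bool, end}; in E->bool E D P, the suffix after D is nullable, so FOLLOW(D) ⊇ FOLLOW(E) = {$, bool, end, print, true}. Thus FOLLOW(D) = {$, bool, end, print, true}.
FOLLOW(P): in D->true P, the suffix after P is empty, so FOLLOW(P) ⊇ FOLLOW(D) = {$, bool, end, print, true}; in E->bool E D P, the suffix after P is empty, so FOLLOW(P) ⊇ FOLLOW(E) = {$, bool, end, print, true}; in E->P end, P is followed by end with FIRST {end}; in Q->bool S P bool, P is followed by bool with FIRST {bool}. Thus FOLLOW(P) = {$, bool, end, print, true}.
FOLLOW(Q): in P->E Q, the suffix after Q is empty, so FOLLOW(Q) ⊇ FOLLOW(P) = {$, bool, end, print, true}. Thus FOLLOW(Q) = {$, bool, end, print, true}.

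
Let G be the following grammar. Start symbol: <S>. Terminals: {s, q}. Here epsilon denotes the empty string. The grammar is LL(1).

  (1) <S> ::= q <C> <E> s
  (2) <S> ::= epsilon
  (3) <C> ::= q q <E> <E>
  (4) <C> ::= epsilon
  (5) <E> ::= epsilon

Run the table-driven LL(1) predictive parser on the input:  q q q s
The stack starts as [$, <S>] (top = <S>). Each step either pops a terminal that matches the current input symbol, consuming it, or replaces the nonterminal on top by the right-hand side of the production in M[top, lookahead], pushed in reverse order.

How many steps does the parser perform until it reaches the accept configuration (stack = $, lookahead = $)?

step 1: stack=$ <S>  input=q q q s $  — expand <S> ::= q <C> <E> s
step 2: stack=$ s <E> <C> q  input=q q q s $  — match q
step 3: stack=$ s <E> <C>  input=q q s $  — expand <C> ::= q q <E> <E>
step 4: stack=$ s <E> <E> <E> q q  input=q q s $  — match q
step 5: stack=$ s <E> <E> <E> q  input=q s $  — match q
step 6: stack=$ s <E> <E> <E>  input=s $  — expand <E> ::= epsilon
step 7: stack=$ s <E> <E>  input=s $  — expand <E> ::= epsilon
step 8: stack=$ s <E>  input=s $  — expand <E> ::= epsilon
step 9: stack=$ s  input=s $  — match s
Accept reached after 9 steps.

9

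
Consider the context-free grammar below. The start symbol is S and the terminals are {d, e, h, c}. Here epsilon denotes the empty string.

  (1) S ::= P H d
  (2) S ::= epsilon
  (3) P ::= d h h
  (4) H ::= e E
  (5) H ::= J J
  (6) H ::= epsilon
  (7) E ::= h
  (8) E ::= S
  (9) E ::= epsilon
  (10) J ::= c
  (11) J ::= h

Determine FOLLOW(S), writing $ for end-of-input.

FIRST(P): from P::=d h h we get {d}. So FIRST(P) = {d}.
FIRST(J): from J::=c we get {c}; from J::=h we get {h}. So FIRST(J) = {c, h}.
FIRST(S): from S::=P H d we get {d}; from S::=epsilon we get {epsilon}. So FIRST(S) = {epsilon, d}.
FIRST(H): from H::=e E we get {e}; from H::=J J we get {c, h}; from H::=epsilon we get {epsilon}. So FIRST(H) = {epsilon, c, e, h}.
FIRST(E): from E::=h we get {h}; from E::=S we get {epsilon, d}; from E::=epsilon we get {epsilon}. So FIRST(E) = {epsilon, d, h}.
FOLLOW(S) includes $ since S is the start symbol.
FOLLOW(P): in S::=P H d, P is followed by H d with FIRST {c, d, e, h}. Thus FOLLOW(P) = {c, d, e, h}.
FOLLOW(H): in S::=P H d, H is followed by d with FIRST {d}. Thus FOLLOW(H) = {d}.
FOLLOW(E): in H::=e E, the suffix after E is empty, so FOLLOW(E) ⊇ FOLLOW(H) = {d}. Thus FOLLOW(E) = {d}.
FOLLOW(S): in E::=S, the suffix after S is empty, so FOLLOW(S) ⊇ FOLLOW(E) = {d}. Thus FOLLOW(S) = {$, d}.
FOLLOW(J): in H::=J J (occurrence 1), J is followed by J with FIRST {c, h}; in H::=J J (occurrence 2), the suffix after J is empty, so FOLLOW(J) ⊇ FOLLOW(H) = {d}. Thus FOLLOW(J) = {c, d, h}.

{$, d}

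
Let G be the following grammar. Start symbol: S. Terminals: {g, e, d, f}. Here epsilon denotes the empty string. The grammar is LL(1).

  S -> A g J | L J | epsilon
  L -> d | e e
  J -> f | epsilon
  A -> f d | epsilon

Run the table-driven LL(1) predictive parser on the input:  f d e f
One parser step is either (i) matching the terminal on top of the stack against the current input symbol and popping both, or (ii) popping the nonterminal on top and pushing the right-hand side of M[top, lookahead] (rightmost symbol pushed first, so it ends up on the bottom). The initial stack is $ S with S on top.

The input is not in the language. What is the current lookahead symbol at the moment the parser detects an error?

     Stack      Input      Action
  1  $ S        f d e f $  expand S -> A g J
  2  $ J g A    f d e f $  expand A -> f d
  3  $ J g d f  f d e f $  match f
  4  $ J g d    d e f $    match d
  5  $ J g      e f $      error: top is terminal g but lookahead is e

e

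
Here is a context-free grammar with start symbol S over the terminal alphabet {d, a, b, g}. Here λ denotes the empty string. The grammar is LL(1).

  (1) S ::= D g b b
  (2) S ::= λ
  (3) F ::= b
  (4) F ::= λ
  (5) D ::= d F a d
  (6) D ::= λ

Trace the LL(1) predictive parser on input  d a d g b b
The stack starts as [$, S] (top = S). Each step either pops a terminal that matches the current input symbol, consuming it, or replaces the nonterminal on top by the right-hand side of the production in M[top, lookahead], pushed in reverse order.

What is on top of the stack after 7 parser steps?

b

     Stack            Input          Action
  1  $ S              d a d g b b $  expand S ::= D g b b
  2  $ b b g D        d a d g b b $  expand D ::= d F a d
  3  $ b b g d a F d  d a d g b b $  match d
  4  $ b b g d a F    a d g b b $    expand F ::= λ
  5  $ b b g d a      a d g b b $    match a
  6  $ b b g d        d g b b $      match d
  7  $ b b g          g b b $        match g
Stack after step 7: $ b b (top = b).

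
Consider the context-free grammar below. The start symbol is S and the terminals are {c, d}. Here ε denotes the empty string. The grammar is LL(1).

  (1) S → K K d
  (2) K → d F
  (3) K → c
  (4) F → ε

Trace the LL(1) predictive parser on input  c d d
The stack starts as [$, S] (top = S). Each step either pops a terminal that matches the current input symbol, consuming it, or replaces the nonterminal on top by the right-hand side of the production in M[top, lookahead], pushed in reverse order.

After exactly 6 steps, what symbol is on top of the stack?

d

     Stack    Input    Action
  1  $ S      c d d $  expand S → K K d
  2  $ d K K  c d d $  expand K → c
  3  $ d K c  c d d $  match c
  4  $ d K    d d $    expand K → d F
  5  $ d F d  d d $    match d
  6  $ d F    d $      expand F → ε
Stack after step 6: $ d (top = d).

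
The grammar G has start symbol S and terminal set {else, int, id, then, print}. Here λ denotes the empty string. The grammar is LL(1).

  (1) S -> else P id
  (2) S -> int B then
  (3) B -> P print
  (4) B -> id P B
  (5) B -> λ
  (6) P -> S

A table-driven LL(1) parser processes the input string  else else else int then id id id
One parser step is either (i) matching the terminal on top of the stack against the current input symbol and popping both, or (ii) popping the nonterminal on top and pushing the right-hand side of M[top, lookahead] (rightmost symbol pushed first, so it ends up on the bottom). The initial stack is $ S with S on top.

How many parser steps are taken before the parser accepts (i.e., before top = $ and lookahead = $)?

      Stack                  Input                               Action
   1  $ S                    else else else int then id id id $  expand S -> else P id
   2  $ id P else            else else else int then id id id $  match else
   3  $ id P                 else else int then id id id $       expand P -> S
   4  $ id S                 else else int then id id id $       expand S -> else P id
   5  $ id id P else         else else int then id id id $       match else
   6  $ id id P              else int then id id id $            expand P -> S
   7  $ id id S              else int then id id id $            expand S -> else P id
   8  $ id id id P else      else int then id id id $            match else
   9  $ id id id P           int then id id id $                 expand P -> S
  10  $ id id id S           int then id id id $                 expand S -> int B then
  11  $ id id id then B int  int then id id id $                 match int
  12  $ id id id then B      then id id id $                     expand B -> λ
  13  $ id id id then        then id id id $                     match then
  14  $ id id id             id id id $                          match id
  15  $ id id                id id $                             match id
  16  $ id                   id $                                match id
Accept reached after 16 steps.

16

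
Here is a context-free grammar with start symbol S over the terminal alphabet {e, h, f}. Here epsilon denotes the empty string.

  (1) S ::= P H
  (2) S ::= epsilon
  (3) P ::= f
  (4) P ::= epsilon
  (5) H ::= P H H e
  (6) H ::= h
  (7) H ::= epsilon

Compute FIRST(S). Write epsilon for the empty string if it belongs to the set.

{epsilon, e, f, h}

FIRST(P): from P::=f we get {f}; from P::=epsilon we get {epsilon}. So FIRST(P) = {epsilon, f}.
FIRST(H): from H::=P H H e we get {e, f, h}; from H::=h we get {h}; from H::=epsilon we get {epsilon}. So FIRST(H) = {epsilon, e, f, h}.
FIRST(S): from S::=P H we get {epsilon, e, f, h}; from S::=epsilon we get {epsilon}. So FIRST(S) = {epsilon, e, f, h}.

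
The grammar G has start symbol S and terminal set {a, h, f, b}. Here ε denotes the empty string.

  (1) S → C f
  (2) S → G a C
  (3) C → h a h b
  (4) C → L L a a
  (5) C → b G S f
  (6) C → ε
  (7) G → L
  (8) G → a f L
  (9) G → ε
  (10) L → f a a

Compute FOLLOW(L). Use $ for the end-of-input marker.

{a, b, f, h}

FIRST(L): from L→f a a we get {f}. So FIRST(L) = {f}.
FIRST(C): from C→h a h b we get {h}; from C→L L a a we get {f}; from C→b G S f we get {b}; from C→ε we get {ε}. So FIRST(C) = {ε, b, f, h}.
FIRST(G): from G→L we get {f}; from G→a f L we get {a}; from G→ε we get {ε}. So FIRST(G) = {ε, a, f}.
FIRST(S): from S→C f we get {b, f, h}; from S→G a C we get {a, f}. So FIRST(S) = {a, b, f, h}.
FOLLOW(S) includes $ since S is the start symbol.
FOLLOW(S): in C→b G S f, S is followed by f with FIRST {f}. Thus FOLLOW(S) = {$, f}.
FOLLOW(C): in S→C f, C is followed by f with FIRST {f}; in S→G a C, the suffix after C is empty, so FOLLOW(C) ⊇ FOLLOW(S) = {$, f}. Thus FOLLOW(C) = {$, f}.
FOLLOW(G): in S→G a C, G is followed by a C with FIRST {a}; in C→b G S f, G is followed by S f with FIRST {a, b, f, h}. Thus FOLLOW(G) = {a, b, f, h}.
FOLLOW(L): in C→L L a a (occurrence 1), L is followed by L a a with FIRST {f}; in C→L L a a (occurrence 2), L is followed by a a with FIRST {a}; in G→L, the suffix after L is empty, so FOLLOW(L) ⊇ FOLLOW(G) = {a, b, f, h}; in G→a f L, the suffix after L is empty, so FOLLOW(L) ⊇ FOLLOW(G) = {a, b, f, h}. Thus FOLLOW(L) = {a, b, f, h}.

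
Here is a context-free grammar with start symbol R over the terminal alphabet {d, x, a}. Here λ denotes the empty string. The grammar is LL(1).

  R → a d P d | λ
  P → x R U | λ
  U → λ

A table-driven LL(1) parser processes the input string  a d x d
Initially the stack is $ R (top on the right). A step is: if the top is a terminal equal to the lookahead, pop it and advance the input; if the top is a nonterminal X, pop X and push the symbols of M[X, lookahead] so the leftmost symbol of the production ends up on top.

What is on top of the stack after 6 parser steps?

U

     Stack      Input      Action
  1  $ R        a d x d $  expand R → a d P d
  2  $ d P d a  a d x d $  match a
  3  $ d P d    d x d $    match d
  4  $ d P      x d $      expand P → x R U
  5  $ d U R x  x d $      match x
  6  $ d U R    d $        expand R → λ
Stack after step 6: $ d U (top = U).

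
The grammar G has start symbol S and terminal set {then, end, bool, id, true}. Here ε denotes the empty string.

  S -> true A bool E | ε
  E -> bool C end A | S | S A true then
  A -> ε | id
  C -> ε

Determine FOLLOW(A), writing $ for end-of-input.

FIRST(S) = {ε, true}
FIRST(A) = {ε, id}
FIRST(C) = {ε}
FIRST(E) = {ε, bool, id, true}  (via S, S A true then)
FOLLOW(S) includes $ since S is the start symbol.
FOLLOW(C): in E->bool C end A, C is followed by end A with FIRST {end}. Thus FOLLOW(C) = {end}.
FOLLOW(S): in E->S, the suffix after S is empty, so FOLLOW(S) ⊇ FOLLOW(E) = {$, id, true}; in E->S A true then, S is followed by A true then with FIRST {id, true}. Thus FOLLOW(S) = {$, id, true}.
FOLLOW(E): in S->true A bool E, the suffix after E is empty, so FOLLOW(E) ⊇ FOLLOW(S) = {$, id, true}. Thus FOLLOW(E) = {$, id, true}.
FOLLOW(A): in S->true A bool E, A is followed by bool E with FIRST {bool}; in E->bool C end A, the suffix after A is empty, so FOLLOW(A) ⊇ FOLLOW(E) = {$, id, true}; in E->S A true then, A is followed by true then with FIRST {true}. Thus FOLLOW(A) = {$, bool, id, true}.

{$, bool, id, true}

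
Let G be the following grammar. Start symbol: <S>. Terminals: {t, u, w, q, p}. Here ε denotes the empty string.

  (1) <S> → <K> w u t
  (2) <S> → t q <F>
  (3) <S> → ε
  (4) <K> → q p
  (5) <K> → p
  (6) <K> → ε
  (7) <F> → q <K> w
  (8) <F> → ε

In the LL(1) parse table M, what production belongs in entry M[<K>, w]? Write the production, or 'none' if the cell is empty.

<K> → ε

FIRST(<K>) = {ε, p, q}
FIRST(<F>) = {ε, q}
FIRST(<S>) = {ε, p, q, t, w}  (via <K> w u t)
FOLLOW(<S>) includes $ since <S> is the start symbol.
FOLLOW(<K>): in <S>→<K> w u t, <K> is followed by w u t with FIRST {w}; in <F>→q <K> w, <K> is followed by w with FIRST {w}. Thus FOLLOW(<K>) = {w}.
For <K> → q p: FIRST(q p) = {q}, so it goes in M[<K>, t] for t ∈ {q}.
For <K> → p: FIRST(p) = {p}, so it goes in M[<K>, t] for t ∈ {p}.
For <K> → ε: FIRST(ε) = {ε}, so it goes in M[<K>, t] for t ∈ {}; since ε ∈ FIRST, also for every t ∈ FOLLOW(<K>) = {w}.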